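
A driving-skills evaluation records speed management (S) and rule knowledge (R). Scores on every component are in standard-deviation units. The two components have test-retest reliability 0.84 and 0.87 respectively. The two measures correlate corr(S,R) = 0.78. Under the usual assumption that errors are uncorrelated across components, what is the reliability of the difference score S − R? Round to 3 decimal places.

Var(S−R) = 1 + 1 − 2·0.78 = 2 − 1.56 = 0.44.
Because errors are independent across components, Cov(Tᵢ,Tⱼ) = Cov(Xᵢ,Xⱼ); the off-diagonal part of the true-score variance is the same as above.
True-score variance = [0.84 + 0.87] − 1.56 = 1.71 − 1.56 = 0.15.
Reliability = 0.15 / 0.44 = 0.341.

0.341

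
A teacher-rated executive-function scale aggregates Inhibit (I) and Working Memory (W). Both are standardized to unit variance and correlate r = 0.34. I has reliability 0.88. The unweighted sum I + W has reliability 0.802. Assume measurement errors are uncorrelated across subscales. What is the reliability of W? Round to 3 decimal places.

Var(I+W) = 2 + 2·0.34 = 2.680.
True-score variance = ρ_I + ρ_W + 2·0.34, so 0.802 = (0.88 + ρ_W + 0.68) / 2.680.
ρ_W = 0.802·2.680 − 0.88 − 0.68 = 0.589.

0.589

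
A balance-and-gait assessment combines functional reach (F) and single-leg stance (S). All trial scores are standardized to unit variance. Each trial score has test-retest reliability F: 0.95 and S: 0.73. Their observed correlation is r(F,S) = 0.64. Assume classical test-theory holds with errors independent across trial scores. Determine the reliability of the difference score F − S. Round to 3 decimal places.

0.556

Var(F−S) = 1 + 1 − 2·0.64 = 2 − 1.28 = 0.72.
Because errors are independent across components, Cov(Tᵢ,Tⱼ) = Cov(Xᵢ,Xⱼ); the off-diagonal part of the true-score variance is the same as above.
True-score variance = [0.95 + 0.73] − 1.28 = 1.68 − 1.28 = 0.4.
Reliability = 0.4 / 0.72 = 0.556.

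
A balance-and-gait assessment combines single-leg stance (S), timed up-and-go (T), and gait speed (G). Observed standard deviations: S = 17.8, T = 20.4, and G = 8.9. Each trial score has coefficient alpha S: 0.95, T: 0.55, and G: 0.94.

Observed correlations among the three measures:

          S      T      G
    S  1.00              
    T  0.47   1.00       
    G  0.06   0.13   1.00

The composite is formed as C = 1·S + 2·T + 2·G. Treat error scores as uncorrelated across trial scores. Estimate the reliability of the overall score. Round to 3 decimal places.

0.756

Var(C) = 17.8² + 2²·20.4² + 2²·8.9² + 2·[2·17.8·20.4·0.47 + 2·17.8·8.9·0.06 + 4·20.4·8.9·0.13] = 2298.32 + 909.509 = 3207.83.
Because errors are independent across components, Cov(Tᵢ,Tⱼ) = Cov(Xᵢ,Xⱼ); the off-diagonal part of the true-score variance is the same as above.
True-score variance = [17.8²·0.95 + 2²·20.4²·0.55 + 2²·8.9²·0.94] + 909.509 = 1514.38 + 909.509 = 2423.89.
Reliability = 2423.89 / 3207.83 = 0.756.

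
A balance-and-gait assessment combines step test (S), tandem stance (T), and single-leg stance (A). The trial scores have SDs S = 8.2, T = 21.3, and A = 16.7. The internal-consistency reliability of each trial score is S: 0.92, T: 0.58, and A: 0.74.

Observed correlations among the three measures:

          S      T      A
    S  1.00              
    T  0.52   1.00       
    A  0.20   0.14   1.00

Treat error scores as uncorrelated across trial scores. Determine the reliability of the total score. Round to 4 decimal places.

Var(S+T+A) = 8.2² + 21.3² + 16.7² + 2·[8.2·21.3·0.52 + 8.2·16.7·0.20 + 21.3·16.7·0.14] = 799.82 + 336.021 = 1135.84.
With uncorrelated errors the cross-covariances are all true-score covariance, so they carry over unchanged; only the diagonal terms shrink to ρᵢσᵢ².
True-score variance = [8.2²·0.92 + 21.3²·0.58 + 16.7²·0.74] + 336.021 = 531.38 + 336.021 = 867.401.
Reliability = 867.401 / 1135.84 = 0.7637.

0.7637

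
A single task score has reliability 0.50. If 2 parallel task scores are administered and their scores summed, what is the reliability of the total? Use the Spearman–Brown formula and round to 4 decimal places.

ρ_k = kρ / (1 + (k−1)ρ) = 2·0.50 / (1 + 1·0.50) = 1.000 / 1.500 = 0.6667.

0.6667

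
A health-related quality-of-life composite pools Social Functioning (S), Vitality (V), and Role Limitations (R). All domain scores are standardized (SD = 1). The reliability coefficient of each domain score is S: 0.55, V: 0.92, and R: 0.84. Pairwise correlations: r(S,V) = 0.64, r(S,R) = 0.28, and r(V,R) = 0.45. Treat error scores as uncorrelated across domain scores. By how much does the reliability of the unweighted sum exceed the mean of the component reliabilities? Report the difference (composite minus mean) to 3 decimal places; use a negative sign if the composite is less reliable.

Var(sum) = 3 + 2.74 = 5.74; true-score variance = 2.31 + 2.74 = 5.05; composite reliability = 0.8798.
Mean component reliability = 0.7700.
Difference = 0.8798 − 0.7700 = 0.110.

0.110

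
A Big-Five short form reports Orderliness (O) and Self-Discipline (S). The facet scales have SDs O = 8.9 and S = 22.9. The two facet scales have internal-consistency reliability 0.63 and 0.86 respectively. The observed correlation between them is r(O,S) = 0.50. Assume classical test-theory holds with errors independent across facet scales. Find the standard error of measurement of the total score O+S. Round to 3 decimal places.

10.135

Var(total) = 603.62 + 203.81 = 807.43.
True-score variance = 500.895 + 203.81 = 704.705, so reliability = 0.8728.
Error variance = 807.43 − 704.705 = 102.725; SEM = √102.725 = 10.135.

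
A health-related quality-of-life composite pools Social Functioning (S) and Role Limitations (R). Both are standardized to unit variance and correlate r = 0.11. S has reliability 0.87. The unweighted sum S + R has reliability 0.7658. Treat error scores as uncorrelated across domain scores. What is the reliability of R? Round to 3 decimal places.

0.610

Var(S+R) = 2 + 2·0.11 = 2.220.
True-score variance = ρ_S + ρ_R + 2·0.11, so 0.7658 = (0.87 + ρ_R + 0.22) / 2.220.
ρ_R = 0.7658·2.220 − 0.87 − 0.22 = 0.610.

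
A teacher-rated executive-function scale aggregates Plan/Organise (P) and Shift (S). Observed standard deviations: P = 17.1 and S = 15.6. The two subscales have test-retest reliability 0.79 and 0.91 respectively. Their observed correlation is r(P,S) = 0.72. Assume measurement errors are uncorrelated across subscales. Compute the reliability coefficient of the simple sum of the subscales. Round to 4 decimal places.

0.9094

Var(P+S) = 17.1² + 15.6² + 2·[17.1·15.6·0.72] = 535.77 + 384.134 = 919.904.
With uncorrelated errors the cross-covariances are all true-score covariance, so they carry over unchanged; only the diagonal terms shrink to ρᵢσᵢ².
True-score variance = [17.1²·0.79 + 15.6²·0.91] + 384.134 = 452.462 + 384.134 = 836.596.
Reliability = 836.596 / 919.904 = 0.9094.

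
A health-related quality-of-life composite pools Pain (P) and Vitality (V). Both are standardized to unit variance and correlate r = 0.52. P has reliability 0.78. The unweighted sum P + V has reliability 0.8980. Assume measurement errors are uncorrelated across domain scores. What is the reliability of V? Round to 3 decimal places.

Var(P+V) = 2 + 2·0.52 = 3.040.
True-score variance = ρ_P + ρ_V + 2·0.52, so 0.8980 = (0.78 + ρ_V + 1.04) / 3.040.
ρ_V = 0.8980·3.040 − 0.78 − 1.04 = 0.910.

0.910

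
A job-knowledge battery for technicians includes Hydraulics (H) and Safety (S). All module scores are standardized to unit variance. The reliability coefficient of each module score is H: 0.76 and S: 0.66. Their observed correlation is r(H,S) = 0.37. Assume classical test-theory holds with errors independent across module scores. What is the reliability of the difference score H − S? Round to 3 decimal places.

0.540

Var(H−S) = 1 + 1 − 2·0.37 = 2 − 0.74 = 1.26.
Under uncorrelated errors the observed covariances equal the true-score covariances, so only the own-variance terms attenuate.
True-score variance = [0.76 + 0.66] − 0.74 = 1.42 − 0.74 = 0.68.
Reliability = 0.68 / 1.26 = 0.540.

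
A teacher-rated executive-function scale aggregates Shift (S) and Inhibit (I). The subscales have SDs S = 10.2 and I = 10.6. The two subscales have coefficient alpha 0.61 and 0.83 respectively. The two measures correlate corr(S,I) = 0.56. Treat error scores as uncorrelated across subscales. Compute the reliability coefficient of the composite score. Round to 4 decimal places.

Var(S+I) = 10.2² + 10.6² + 2·[10.2·10.6·0.56] = 216.4 + 121.094 = 337.494.
Under uncorrelated errors the observed covariances equal the true-score covariances, so only the own-variance terms attenuate.
True-score variance = [10.2²·0.61 + 10.6²·0.83] + 121.094 = 156.723 + 121.094 = 277.818.
Reliability = 277.818 / 337.494 = 0.8232.

0.8232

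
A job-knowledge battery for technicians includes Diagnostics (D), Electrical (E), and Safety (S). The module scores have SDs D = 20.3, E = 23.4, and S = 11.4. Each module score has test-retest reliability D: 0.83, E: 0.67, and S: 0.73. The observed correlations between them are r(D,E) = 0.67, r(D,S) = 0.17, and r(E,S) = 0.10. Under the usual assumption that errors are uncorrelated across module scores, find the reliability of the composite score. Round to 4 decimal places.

0.8462

Var(D+E+S) = 20.3² + 23.4² + 11.4² + 2·[20.3·23.4·0.67 + 20.3·11.4·0.17 + 23.4·11.4·0.10] = 1089.61 + 768.562 = 1858.17.
Because errors are independent across components, Cov(Tᵢ,Tⱼ) = Cov(Xᵢ,Xⱼ); the off-diagonal part of the true-score variance is the same as above.
True-score variance = [20.3²·0.83 + 23.4²·0.67 + 11.4²·0.73] + 768.562 = 803.771 + 768.562 = 1572.33.
Reliability = 1572.33 / 1858.17 = 0.8462.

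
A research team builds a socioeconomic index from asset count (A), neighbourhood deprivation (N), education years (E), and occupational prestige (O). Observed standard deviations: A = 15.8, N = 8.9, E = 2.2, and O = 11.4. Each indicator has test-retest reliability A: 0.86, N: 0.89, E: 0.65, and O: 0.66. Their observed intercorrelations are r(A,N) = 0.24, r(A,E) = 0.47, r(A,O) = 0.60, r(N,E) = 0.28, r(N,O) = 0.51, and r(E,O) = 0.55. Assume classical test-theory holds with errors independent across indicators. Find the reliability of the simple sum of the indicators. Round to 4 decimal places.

0.9029

Var(A+N+E+O) = 15.8² + 8.9² + 2.2² + 11.4² + 2·[15.8·8.9·0.24 + 15.8·2.2·0.47 + 15.8·11.4·0.60 + 8.9·2.2·0.28 + 8.9·11.4·0.51 + 2.2·11.4·0.55] = 463.65 + 458.358 = 922.008.
With uncorrelated errors the cross-covariances are all true-score covariance, so they carry over unchanged; only the diagonal terms shrink to ρᵢσᵢ².
True-score variance = [15.8²·0.86 + 8.9²·0.89 + 2.2²·0.65 + 11.4²·0.66] + 458.358 = 374.107 + 458.358 = 832.465.
Reliability = 832.465 / 922.008 = 0.9029.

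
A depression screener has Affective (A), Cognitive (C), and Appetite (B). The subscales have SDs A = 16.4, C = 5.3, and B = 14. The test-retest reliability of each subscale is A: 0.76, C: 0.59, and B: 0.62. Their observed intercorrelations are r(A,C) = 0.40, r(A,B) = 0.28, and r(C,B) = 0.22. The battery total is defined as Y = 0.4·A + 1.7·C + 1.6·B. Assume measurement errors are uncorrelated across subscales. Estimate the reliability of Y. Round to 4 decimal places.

0.7225

Var(Y) = 0.4²·16.4² + 1.7²·5.3² + 1.6²·14² + 2·[0.68·16.4·5.3·0.40 + 0.64·16.4·14·0.28 + 2.72·5.3·14·0.22] = 625.974 + 218.376 = 844.349.
Under uncorrelated errors the observed covariances equal the true-score covariances, so only the own-variance terms attenuate.
True-score variance = [0.4²·16.4²·0.76 + 1.7²·5.3²·0.59 + 1.6²·14²·0.62] + 218.376 = 391.693 + 218.376 = 610.069.
Reliability = 610.069 / 844.349 = 0.7225.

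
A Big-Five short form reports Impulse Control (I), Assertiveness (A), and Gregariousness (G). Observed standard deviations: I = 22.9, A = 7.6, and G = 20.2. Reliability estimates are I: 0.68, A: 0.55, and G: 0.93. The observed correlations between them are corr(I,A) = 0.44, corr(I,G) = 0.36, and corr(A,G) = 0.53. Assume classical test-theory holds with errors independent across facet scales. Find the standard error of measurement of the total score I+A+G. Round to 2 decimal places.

Var(total) = 990.21 + 648.944 = 1639.15.
True-score variance = 767.844 + 648.944 = 1416.79, so reliability = 0.8643.
Error variance = 1639.15 − 1416.79 = 222.366; SEM = √222.366 = 14.91.

14.91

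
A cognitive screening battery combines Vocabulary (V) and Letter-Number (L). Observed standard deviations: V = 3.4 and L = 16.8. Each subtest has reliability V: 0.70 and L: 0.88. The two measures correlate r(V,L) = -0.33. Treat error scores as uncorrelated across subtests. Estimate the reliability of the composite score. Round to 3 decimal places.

0.854

Var(V+L) = 3.4² + 16.8² + 2·[3.4·16.8·(-0.33)] = 293.8 − 37.6992 = 256.101.
Under uncorrelated errors the observed covariances equal the true-score covariances, so only the own-variance terms attenuate.
True-score variance = [3.4²·0.70 + 16.8²·0.88] − 37.6992 = 256.463 − 37.6992 = 218.764.
Reliability = 218.764 / 256.101 = 0.854.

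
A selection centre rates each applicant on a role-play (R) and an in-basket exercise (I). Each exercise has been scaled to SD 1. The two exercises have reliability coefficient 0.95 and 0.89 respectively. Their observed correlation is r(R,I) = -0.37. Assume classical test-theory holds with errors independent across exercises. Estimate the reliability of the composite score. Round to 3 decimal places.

0.873

Var(R+I) = 2 + 2·[(-0.37)] = 2 − 0.74 = 1.26.
Because errors are independent across components, Cov(Tᵢ,Tⱼ) = Cov(Xᵢ,Xⱼ); the off-diagonal part of the true-score variance is the same as above.
True-score variance = [0.95 + 0.89] − 0.74 = 1.84 − 0.74 = 1.1.
Reliability = 1.1 / 1.26 = 0.873.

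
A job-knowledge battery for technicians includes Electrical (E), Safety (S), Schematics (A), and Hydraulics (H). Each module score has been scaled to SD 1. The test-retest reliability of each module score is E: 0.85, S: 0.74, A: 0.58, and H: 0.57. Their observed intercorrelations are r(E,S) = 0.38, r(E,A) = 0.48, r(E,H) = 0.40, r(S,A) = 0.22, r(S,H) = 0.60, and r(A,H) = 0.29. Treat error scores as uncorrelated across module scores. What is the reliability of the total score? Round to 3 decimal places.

0.856

Var(E+S+A+H) = 4 + 2·[0.38 + 0.48 + 0.40 + 0.22 + 0.60 + 0.29] = 4 + 4.74 = 8.74.
Under uncorrelated errors the observed covariances equal the true-score covariances, so only the own-variance terms attenuate.
True-score variance = [0.85 + 0.74 + 0.58 + 0.57] + 4.74 = 2.74 + 4.74 = 7.48.
Reliability = 7.48 / 8.74 = 0.856.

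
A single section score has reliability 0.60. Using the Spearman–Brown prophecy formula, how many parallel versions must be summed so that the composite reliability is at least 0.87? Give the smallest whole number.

5

k ≥ ρ*(1−ρ₁)/(ρ₁(1−ρ*)) = 0.87·0.40 / (0.60·0.13) = 4.462.
Smallest integer k = 5.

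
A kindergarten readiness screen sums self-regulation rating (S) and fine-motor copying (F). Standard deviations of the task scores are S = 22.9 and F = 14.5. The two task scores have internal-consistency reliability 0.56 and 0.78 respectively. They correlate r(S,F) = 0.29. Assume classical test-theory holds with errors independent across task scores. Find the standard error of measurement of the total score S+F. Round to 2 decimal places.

16.64

Var(total) = 734.66 + 192.589 = 927.249.
True-score variance = 457.665 + 192.589 = 650.254, so reliability = 0.7013.
Error variance = 927.249 − 650.254 = 276.995; SEM = √276.995 = 16.64.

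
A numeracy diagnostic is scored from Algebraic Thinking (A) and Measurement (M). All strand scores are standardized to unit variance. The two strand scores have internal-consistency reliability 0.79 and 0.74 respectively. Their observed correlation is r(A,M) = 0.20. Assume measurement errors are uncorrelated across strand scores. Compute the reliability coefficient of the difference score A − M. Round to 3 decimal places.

Var(A−M) = 1 + 1 − 2·0.20 = 2 − 0.4 = 1.6.
Under uncorrelated errors the observed covariances equal the true-score covariances, so only the own-variance terms attenuate.
True-score variance = [0.79 + 0.74] − 0.4 = 1.53 − 0.4 = 1.13.
Reliability = 1.13 / 1.6 = 0.706.

0.706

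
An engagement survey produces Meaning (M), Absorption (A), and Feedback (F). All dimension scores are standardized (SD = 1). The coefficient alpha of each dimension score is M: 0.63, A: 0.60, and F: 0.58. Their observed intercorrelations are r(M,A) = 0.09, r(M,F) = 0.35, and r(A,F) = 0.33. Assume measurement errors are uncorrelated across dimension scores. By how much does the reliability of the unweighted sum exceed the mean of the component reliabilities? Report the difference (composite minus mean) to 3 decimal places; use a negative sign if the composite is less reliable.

0.135

Var(sum) = 3 + 1.54 = 4.54; true-score variance = 1.81 + 1.54 = 3.35; composite reliability = 0.7379.
Mean component reliability = 0.6033.
Difference = 0.7379 − 0.6033 = 0.135.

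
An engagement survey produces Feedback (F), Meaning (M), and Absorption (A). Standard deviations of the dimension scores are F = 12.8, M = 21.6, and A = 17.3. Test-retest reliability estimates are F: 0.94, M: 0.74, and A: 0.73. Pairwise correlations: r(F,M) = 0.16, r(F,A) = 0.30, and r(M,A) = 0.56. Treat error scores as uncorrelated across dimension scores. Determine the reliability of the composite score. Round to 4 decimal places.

Var(F+M+A) = 12.8² + 21.6² + 17.3² + 2·[12.8·21.6·0.16 + 12.8·17.3·0.30 + 21.6·17.3·0.56] = 929.69 + 639.859 = 1569.55.
Under uncorrelated errors the observed covariances equal the true-score covariances, so only the own-variance terms attenuate.
True-score variance = [12.8²·0.94 + 21.6²·0.74 + 17.3²·0.73] + 639.859 = 717.746 + 639.859 = 1357.6.
Reliability = 1357.6 / 1569.55 = 0.8650.

0.8650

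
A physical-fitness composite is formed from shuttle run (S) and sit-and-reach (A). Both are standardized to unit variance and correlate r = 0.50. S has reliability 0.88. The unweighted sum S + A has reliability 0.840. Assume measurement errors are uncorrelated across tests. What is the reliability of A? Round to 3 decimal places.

0.640

Var(S+A) = 2 + 2·0.50 = 3.000.
True-score variance = ρ_S + ρ_A + 2·0.50, so 0.840 = (0.88 + ρ_A + 1.00) / 3.000.
ρ_A = 0.840·3.000 − 0.88 − 1.00 = 0.640.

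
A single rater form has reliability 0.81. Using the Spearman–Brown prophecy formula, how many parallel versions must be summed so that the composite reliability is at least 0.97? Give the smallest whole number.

8

k ≥ ρ*(1−ρ₁)/(ρ₁(1−ρ*)) = 0.97·0.19 / (0.81·0.03) = 7.584.
Smallest integer k = 8.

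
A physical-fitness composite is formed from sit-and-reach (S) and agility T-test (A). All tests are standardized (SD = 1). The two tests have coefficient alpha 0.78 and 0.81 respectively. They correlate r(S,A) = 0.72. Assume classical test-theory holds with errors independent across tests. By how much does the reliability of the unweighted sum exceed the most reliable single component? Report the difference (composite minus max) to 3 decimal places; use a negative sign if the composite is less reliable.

0.071

Var(sum) = 2 + 1.44 = 3.44; true-score variance = 1.59 + 1.44 = 3.03; composite reliability = 0.8808.
Max component reliability = 0.8100.
Difference = 0.8808 − 0.8100 = 0.071.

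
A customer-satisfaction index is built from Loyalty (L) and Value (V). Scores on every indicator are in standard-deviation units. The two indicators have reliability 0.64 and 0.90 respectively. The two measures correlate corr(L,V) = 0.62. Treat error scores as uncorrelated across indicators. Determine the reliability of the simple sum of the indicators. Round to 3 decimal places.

0.858

Var(L+V) = 2 + 2·[0.62] = 2 + 1.24 = 3.24.
Under uncorrelated errors the observed covariances equal the true-score covariances, so only the own-variance terms attenuate.
True-score variance = [0.64 + 0.90] + 1.24 = 1.54 + 1.24 = 2.78.
Reliability = 2.78 / 3.24 = 0.858.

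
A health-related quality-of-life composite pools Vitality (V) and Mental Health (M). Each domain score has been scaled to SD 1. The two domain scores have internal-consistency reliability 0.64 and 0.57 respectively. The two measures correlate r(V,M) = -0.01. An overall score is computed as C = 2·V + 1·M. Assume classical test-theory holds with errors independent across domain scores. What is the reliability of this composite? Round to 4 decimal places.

0.6230

Var(C) = 2² + 1 + 2·[2·(-0.01)] = 5 − 0.04 = 4.96.
Because errors are independent across components, Cov(Tᵢ,Tⱼ) = Cov(Xᵢ,Xⱼ); the off-diagonal part of the true-score variance is the same as above.
True-score variance = [2²·0.64 + 0.57] − 0.04 = 3.13 − 0.04 = 3.09.
Reliability = 3.09 / 4.96 = 0.6230.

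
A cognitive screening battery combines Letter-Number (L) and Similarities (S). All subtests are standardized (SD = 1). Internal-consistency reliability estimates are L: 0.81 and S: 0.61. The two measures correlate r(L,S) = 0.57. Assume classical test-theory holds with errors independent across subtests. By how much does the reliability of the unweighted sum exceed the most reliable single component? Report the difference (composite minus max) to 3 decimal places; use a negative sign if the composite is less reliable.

0.005

Var(sum) = 2 + 1.14 = 3.14; true-score variance = 1.42 + 1.14 = 2.56; composite reliability = 0.8153.
Max component reliability = 0.8100.
Difference = 0.8153 − 0.8100 = 0.005.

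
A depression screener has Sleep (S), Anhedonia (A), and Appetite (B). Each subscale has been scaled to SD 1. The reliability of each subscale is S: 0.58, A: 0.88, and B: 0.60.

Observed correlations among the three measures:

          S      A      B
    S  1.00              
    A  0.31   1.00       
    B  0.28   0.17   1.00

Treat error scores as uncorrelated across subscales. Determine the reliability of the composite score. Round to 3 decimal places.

0.792

Var(S+A+B) = 3 + 2·[0.31 + 0.28 + 0.17] = 3 + 1.52 = 4.52.
Because errors are independent across components, Cov(Tᵢ,Tⱼ) = Cov(Xᵢ,Xⱼ); the off-diagonal part of the true-score variance is the same as above.
True-score variance = [0.58 + 0.88 + 0.60] + 1.52 = 2.06 + 1.52 = 3.58.
Reliability = 3.58 / 4.52 = 0.792.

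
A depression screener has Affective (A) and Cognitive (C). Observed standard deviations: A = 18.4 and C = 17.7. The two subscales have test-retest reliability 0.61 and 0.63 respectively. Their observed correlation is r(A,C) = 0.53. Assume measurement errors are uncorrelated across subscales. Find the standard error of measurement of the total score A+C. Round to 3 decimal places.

Var(total) = 651.85 + 345.221 = 997.071.
True-score variance = 403.894 + 345.221 = 749.115, so reliability = 0.7513.
Error variance = 997.071 − 749.115 = 247.956; SEM = √247.956 = 15.747.

15.747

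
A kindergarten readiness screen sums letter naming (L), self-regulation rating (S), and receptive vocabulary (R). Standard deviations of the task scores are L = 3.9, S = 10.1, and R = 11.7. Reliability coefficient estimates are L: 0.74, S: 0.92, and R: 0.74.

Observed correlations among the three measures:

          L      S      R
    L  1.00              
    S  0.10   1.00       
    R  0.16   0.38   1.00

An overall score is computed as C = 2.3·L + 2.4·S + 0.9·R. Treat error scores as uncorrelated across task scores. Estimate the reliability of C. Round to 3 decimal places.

0.908

Var(C) = 2.3²·3.9² + 2.4²·10.1² + 0.9²·11.7² + 2·[5.52·3.9·10.1·0.10 + 2.07·3.9·11.7·0.16 + 2.16·10.1·11.7·0.38] = 778.919 + 267.7 = 1046.62.
Because errors are independent across components, Cov(Tᵢ,Tⱼ) = Cov(Xᵢ,Xⱼ); the off-diagonal part of the true-score variance is the same as above.
True-score variance = [2.3²·3.9²·0.74 + 2.4²·10.1²·0.92 + 0.9²·11.7²·0.74] + 267.7 = 682.164 + 267.7 = 949.864.
Reliability = 949.864 / 1046.62 = 0.908.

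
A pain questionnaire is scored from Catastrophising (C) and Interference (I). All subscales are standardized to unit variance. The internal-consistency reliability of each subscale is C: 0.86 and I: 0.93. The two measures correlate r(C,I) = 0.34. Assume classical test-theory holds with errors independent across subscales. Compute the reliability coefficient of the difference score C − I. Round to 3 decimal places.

0.841

Var(C−I) = 1 + 1 − 2·0.34 = 2 − 0.68 = 1.32.
Because errors are independent across components, Cov(Tᵢ,Tⱼ) = Cov(Xᵢ,Xⱼ); the off-diagonal part of the true-score variance is the same as above.
True-score variance = [0.86 + 0.93] − 0.68 = 1.79 − 0.68 = 1.11.
Reliability = 1.11 / 1.32 = 0.841.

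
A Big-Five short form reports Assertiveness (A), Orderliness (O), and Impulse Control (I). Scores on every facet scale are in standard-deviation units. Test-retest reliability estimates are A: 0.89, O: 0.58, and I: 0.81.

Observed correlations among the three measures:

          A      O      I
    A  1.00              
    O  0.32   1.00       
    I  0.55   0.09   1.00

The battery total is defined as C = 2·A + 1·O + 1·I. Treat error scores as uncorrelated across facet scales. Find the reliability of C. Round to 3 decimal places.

Var(C) = 2² + 1 + 1 + 2·[2·0.32 + 2·0.55 + 0.09] = 6 + 3.66 = 9.66.
Under uncorrelated errors the observed covariances equal the true-score covariances, so only the own-variance terms attenuate.
True-score variance = [2²·0.89 + 0.58 + 0.81] + 3.66 = 4.95 + 3.66 = 8.61.
Reliability = 8.61 / 9.66 = 0.891.

0.891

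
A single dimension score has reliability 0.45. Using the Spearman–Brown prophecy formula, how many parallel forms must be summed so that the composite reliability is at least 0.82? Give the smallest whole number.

k ≥ ρ*(1−ρ₁)/(ρ₁(1−ρ*)) = 0.82·0.55 / (0.45·0.18) = 5.568.
Smallest integer k = 6.

6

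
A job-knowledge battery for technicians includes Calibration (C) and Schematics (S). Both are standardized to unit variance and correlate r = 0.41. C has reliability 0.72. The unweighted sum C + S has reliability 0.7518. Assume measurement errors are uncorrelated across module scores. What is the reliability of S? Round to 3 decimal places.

Var(C+S) = 2 + 2·0.41 = 2.820.
True-score variance = ρ_C + ρ_S + 2·0.41, so 0.7518 = (0.72 + ρ_S + 0.82) / 2.820.
ρ_S = 0.7518·2.820 − 0.72 − 0.82 = 0.580.

0.580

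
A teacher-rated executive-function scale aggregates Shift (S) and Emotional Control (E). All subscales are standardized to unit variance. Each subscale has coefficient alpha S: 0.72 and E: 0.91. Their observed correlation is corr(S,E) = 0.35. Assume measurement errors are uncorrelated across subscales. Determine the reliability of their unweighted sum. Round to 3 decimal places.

Var(S+E) = 2 + 2·[0.35] = 2 + 0.7 = 2.7.
Because errors are independent across components, Cov(Tᵢ,Tⱼ) = Cov(Xᵢ,Xⱼ); the off-diagonal part of the true-score variance is the same as above.
True-score variance = [0.72 + 0.91] + 0.7 = 1.63 + 0.7 = 2.33.
Reliability = 2.33 / 2.7 = 0.863.

0.863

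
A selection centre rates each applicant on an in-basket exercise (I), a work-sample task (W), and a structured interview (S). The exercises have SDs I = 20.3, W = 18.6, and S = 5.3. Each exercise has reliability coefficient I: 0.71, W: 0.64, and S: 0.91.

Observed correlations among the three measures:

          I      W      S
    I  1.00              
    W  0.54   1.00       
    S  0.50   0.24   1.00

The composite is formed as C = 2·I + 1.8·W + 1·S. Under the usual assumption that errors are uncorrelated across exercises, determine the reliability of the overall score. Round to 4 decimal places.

0.8064

Var(C) = 2²·20.3² + 1.8²·18.6² + 5.3² + 2·[3.6·20.3·18.6·0.54 + 2·20.3·5.3·0.50 + 1.8·18.6·5.3·0.24] = 2797.36 + 1768.38 = 4565.74.
Under uncorrelated errors the observed covariances equal the true-score covariances, so only the own-variance terms attenuate.
True-score variance = [2²·20.3²·0.71 + 1.8²·18.6²·0.64 + 5.3²·0.91] + 1768.38 = 1913.28 + 1768.38 = 3681.66.
Reliability = 3681.66 / 4565.74 = 0.8064.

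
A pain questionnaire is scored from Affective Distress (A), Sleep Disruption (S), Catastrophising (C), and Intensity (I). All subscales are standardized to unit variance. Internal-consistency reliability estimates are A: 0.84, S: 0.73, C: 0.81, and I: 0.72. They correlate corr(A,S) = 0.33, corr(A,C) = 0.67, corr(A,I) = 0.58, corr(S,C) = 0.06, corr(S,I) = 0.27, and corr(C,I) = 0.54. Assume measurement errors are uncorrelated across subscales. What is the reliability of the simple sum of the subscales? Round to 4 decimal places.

0.8989

Var(A+S+C+I) = 4 + 2·[0.33 + 0.67 + 0.58 + 0.06 + 0.27 + 0.54] = 4 + 4.9 = 8.9.
With uncorrelated errors the cross-covariances are all true-score covariance, so they carry over unchanged; only the diagonal terms shrink to ρᵢσᵢ².
True-score variance = [0.84 + 0.73 + 0.81 + 0.72] + 4.9 = 3.1 + 4.9 = 8.
Reliability = 8 / 8.9 = 0.8989.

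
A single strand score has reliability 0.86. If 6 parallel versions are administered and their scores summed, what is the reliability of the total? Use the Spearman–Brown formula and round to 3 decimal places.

ρ_k = kρ / (1 + (k−1)ρ) = 6·0.86 / (1 + 5·0.86) = 5.160 / 5.300 = 0.974.

0.974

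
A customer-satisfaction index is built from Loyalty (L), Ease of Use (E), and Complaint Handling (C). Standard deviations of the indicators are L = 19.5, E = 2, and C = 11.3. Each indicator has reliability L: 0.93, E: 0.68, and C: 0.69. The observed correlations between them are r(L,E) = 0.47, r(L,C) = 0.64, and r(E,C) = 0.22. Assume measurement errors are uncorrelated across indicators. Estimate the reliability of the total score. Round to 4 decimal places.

Var(L+E+C) = 19.5² + 2² + 11.3² + 2·[19.5·2·0.47 + 19.5·11.3·0.64 + 2·11.3·0.22] = 511.94 + 328.652 = 840.592.
Under uncorrelated errors the observed covariances equal the true-score covariances, so only the own-variance terms attenuate.
True-score variance = [19.5²·0.93 + 2²·0.68 + 11.3²·0.69] + 328.652 = 444.459 + 328.652 = 773.111.
Reliability = 773.111 / 840.592 = 0.9197.

0.9197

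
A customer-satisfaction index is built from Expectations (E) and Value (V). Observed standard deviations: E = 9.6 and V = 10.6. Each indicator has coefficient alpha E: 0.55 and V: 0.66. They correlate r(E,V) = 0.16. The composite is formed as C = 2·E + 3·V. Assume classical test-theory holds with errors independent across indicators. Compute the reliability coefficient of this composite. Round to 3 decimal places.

Var(C) = 2²·9.6² + 3²·10.6² + 2·[6·9.6·10.6·0.16] = 1379.88 + 195.379 = 1575.26.
Because errors are independent across components, Cov(Tᵢ,Tⱼ) = Cov(Xᵢ,Xⱼ); the off-diagonal part of the true-score variance is the same as above.
True-score variance = [2²·9.6²·0.55 + 3²·10.6²·0.66] + 195.379 = 870.17 + 195.379 = 1065.55.
Reliability = 1065.55 / 1575.26 = 0.676.

0.676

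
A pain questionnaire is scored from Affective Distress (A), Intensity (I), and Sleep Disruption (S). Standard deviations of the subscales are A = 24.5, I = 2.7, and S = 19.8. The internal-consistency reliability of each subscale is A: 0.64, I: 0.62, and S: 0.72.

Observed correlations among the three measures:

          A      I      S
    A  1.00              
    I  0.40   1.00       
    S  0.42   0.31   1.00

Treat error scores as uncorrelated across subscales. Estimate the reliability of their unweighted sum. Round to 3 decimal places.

0.780

Var(A+I+S) = 24.5² + 2.7² + 19.8² + 2·[24.5·2.7·0.40 + 24.5·19.8·0.42 + 2.7·19.8·0.31] = 999.58 + 493.549 = 1493.13.
Because errors are independent across components, Cov(Tᵢ,Tⱼ) = Cov(Xᵢ,Xⱼ); the off-diagonal part of the true-score variance is the same as above.
True-score variance = [24.5²·0.64 + 2.7²·0.62 + 19.8²·0.72] + 493.549 = 670.949 + 493.549 = 1164.5.
Reliability = 1164.5 / 1493.13 = 0.780.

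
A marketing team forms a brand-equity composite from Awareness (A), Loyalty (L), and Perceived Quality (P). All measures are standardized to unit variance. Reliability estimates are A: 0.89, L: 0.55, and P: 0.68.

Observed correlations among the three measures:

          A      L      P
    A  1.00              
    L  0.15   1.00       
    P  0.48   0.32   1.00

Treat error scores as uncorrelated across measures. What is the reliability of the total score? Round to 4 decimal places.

Var(A+L+P) = 3 + 2·[0.15 + 0.48 + 0.32] = 3 + 1.9 = 4.9.
Under uncorrelated errors the observed covariances equal the true-score covariances, so only the own-variance terms attenuate.
True-score variance = [0.89 + 0.55 + 0.68] + 1.9 = 2.12 + 1.9 = 4.02.
Reliability = 4.02 / 4.9 = 0.8204.

0.8204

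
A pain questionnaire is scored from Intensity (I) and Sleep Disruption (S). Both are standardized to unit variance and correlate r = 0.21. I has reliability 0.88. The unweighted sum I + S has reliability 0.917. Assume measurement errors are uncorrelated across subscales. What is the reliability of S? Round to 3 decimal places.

Var(I+S) = 2 + 2·0.21 = 2.420.
True-score variance = ρ_I + ρ_S + 2·0.21, so 0.917 = (0.88 + ρ_S + 0.42) / 2.420.
ρ_S = 0.917·2.420 − 0.88 − 0.42 = 0.919.

0.919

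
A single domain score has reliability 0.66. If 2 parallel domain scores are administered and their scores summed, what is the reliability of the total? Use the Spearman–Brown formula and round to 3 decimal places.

ρ_k = kρ / (1 + (k−1)ρ) = 2·0.66 / (1 + 1·0.66) = 1.320 / 1.660 = 0.795.

0.795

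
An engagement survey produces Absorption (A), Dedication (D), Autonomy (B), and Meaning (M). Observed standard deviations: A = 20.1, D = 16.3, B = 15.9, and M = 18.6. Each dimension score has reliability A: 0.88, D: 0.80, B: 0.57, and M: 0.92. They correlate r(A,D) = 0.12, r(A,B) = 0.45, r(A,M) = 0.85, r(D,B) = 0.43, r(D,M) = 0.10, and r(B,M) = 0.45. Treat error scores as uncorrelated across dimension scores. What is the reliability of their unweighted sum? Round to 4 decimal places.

0.9156

Var(A+D+B+M) = 20.1² + 16.3² + 15.9² + 18.6² + 2·[20.1·16.3·0.12 + 20.1·15.9·0.45 + 20.1·18.6·0.85 + 16.3·15.9·0.43 + 16.3·18.6·0.10 + 15.9·18.6·0.45] = 1268.47 + 1551.51 = 2819.98.
Under uncorrelated errors the observed covariances equal the true-score covariances, so only the own-variance terms attenuate.
True-score variance = [20.1²·0.88 + 16.3²·0.80 + 15.9²·0.57 + 18.6²·0.92] + 1551.51 = 1030.47 + 1551.51 = 2581.98.
Reliability = 2581.98 / 2819.98 = 0.9156.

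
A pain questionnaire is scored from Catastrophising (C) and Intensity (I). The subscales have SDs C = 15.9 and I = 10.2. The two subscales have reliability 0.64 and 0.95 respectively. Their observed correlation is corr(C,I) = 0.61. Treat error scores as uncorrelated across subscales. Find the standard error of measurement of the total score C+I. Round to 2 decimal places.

9.81

Var(total) = 356.85 + 197.86 = 554.71.
True-score variance = 260.636 + 197.86 = 458.496, so reliability = 0.8266.
Error variance = 554.71 − 458.496 = 96.2136; SEM = √96.2136 = 9.81.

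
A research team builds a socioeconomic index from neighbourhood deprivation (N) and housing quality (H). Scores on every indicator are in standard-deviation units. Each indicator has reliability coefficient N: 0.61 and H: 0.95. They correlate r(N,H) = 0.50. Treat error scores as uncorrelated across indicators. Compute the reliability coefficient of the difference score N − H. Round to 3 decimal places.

Var(N−H) = 1 + 1 − 2·0.50 = 2 − 1 = 1.
With uncorrelated errors the cross-covariances are all true-score covariance, so they carry over unchanged; only the diagonal terms shrink to ρᵢσᵢ².
True-score variance = [0.61 + 0.95] − 1 = 1.56 − 1 = 0.56.
Reliability = 0.56 / 1 = 0.560.

0.560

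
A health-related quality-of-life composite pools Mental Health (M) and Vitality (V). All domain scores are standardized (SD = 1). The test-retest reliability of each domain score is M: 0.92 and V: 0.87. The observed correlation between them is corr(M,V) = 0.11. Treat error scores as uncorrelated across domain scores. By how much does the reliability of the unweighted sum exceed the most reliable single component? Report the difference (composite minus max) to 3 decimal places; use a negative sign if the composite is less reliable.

Var(sum) = 2 + 0.22 = 2.22; true-score variance = 1.79 + 0.22 = 2.01; composite reliability = 0.9054.
Max component reliability = 0.9200.
Difference = 0.9054 − 0.9200 = -0.015.

-0.015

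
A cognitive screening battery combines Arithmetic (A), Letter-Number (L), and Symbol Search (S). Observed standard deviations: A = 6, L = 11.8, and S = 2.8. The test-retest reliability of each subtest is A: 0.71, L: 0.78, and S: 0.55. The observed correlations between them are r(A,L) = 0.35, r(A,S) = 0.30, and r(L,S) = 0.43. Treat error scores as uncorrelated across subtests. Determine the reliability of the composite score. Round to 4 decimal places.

Var(A+L+S) = 6² + 11.8² + 2.8² + 2·[6·11.8·0.35 + 6·2.8·0.30 + 11.8·2.8·0.43] = 183.08 + 88.0544 = 271.134.
Under uncorrelated errors the observed covariances equal the true-score covariances, so only the own-variance terms attenuate.
True-score variance = [6²·0.71 + 11.8²·0.78 + 2.8²·0.55] + 88.0544 = 138.479 + 88.0544 = 226.534.
Reliability = 226.534 / 271.134 = 0.8355.

0.8355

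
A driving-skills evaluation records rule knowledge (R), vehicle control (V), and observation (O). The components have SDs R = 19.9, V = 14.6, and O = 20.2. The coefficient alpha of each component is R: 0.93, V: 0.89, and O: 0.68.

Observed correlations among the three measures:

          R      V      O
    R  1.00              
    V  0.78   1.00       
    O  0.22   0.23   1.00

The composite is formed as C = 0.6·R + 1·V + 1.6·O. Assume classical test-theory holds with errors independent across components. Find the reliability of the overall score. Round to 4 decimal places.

Var(C) = 0.6²·19.9² + 14.6² + 1.6²·20.2² + 2·[0.6·19.9·14.6·0.78 + 0.96·19.9·20.2·0.22 + 1.6·14.6·20.2·0.23] = 1400.31 + 658.803 = 2059.11.
Under uncorrelated errors the observed covariances equal the true-score covariances, so only the own-variance terms attenuate.
True-score variance = [0.6²·19.9²·0.93 + 14.6²·0.89 + 1.6²·20.2²·0.68] + 658.803 = 1032.61 + 658.803 = 1691.42.
Reliability = 1691.42 / 2059.11 = 0.8214.

0.8214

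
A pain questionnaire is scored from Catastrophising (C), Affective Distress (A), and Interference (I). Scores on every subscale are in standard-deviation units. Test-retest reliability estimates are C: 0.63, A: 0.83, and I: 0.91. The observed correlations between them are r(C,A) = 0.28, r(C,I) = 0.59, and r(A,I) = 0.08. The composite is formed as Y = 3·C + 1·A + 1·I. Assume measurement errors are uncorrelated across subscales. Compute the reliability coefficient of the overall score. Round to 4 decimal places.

0.7808

Var(Y) = 3² + 1 + 1 + 2·[3·0.28 + 3·0.59 + 0.08] = 11 + 5.38 = 16.38.
Because errors are independent across components, Cov(Tᵢ,Tⱼ) = Cov(Xᵢ,Xⱼ); the off-diagonal part of the true-score variance is the same as above.
True-score variance = [3²·0.63 + 0.83 + 0.91] + 5.38 = 7.41 + 5.38 = 12.79.
Reliability = 12.79 / 16.38 = 0.7808.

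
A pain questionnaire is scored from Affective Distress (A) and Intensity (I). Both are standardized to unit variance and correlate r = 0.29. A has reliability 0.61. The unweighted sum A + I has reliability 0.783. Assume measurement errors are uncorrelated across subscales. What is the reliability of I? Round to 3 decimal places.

0.830

Var(A+I) = 2 + 2·0.29 = 2.580.
True-score variance = ρ_A + ρ_I + 2·0.29, so 0.783 = (0.61 + ρ_I + 0.58) / 2.580.
ρ_I = 0.783·2.580 − 0.61 − 0.58 = 0.830.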